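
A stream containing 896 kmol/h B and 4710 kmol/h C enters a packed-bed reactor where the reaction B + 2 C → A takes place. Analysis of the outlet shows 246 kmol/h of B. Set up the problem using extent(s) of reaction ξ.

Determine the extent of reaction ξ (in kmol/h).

For B: n = n₀ − 1ξ → 246 = 896 − 1ξ, giving ξ = 650 kmol/h.
Outlet amounts (n = n₀ + ν ξ):
  B: 896 − 1(650) = 246
  C: 4710 − 2(650) = 3410
  A: 0 + 1(650) = 650

ξ = 650 kmol/h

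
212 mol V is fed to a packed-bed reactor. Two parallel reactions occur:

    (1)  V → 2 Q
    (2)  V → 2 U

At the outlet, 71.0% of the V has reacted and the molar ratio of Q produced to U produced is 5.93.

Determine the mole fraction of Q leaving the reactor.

Conversion of V: V consumed = 0.71 × 212 = 150.5 mol = 1ξ₁ + 1ξ₂.
Selectivity: 2ξ₁ / (2ξ₂) = 5.93 → ξ₁ = 5.93 ξ₂.
Substitute: (1·5.93 + 1) ξ₂ = 150.5 → ξ₂ = 21.72 mol, ξ₁ = 128.8 mol.
Outlet amounts (n = n₀ + Σ ν·ξ):
  V: 212 − 1(128.8) − 1(21.72) = 61.48
  Q: 0 + 2(128.8) = 257.6
  U: 0 + 2(21.72) = 43.44
Total out = 362.5 mol; y_Q = 257.6 / 362.5 = 0.7106.

0.711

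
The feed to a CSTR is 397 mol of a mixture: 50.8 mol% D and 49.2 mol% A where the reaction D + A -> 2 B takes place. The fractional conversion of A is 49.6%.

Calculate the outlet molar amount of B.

194 mol

A reacted = 0.496 × 195.3 = 96.88 mol; ν_A = −1, so ξ = 96.88/1 = 96.88 mol.
Outlet amounts (n = n₀ + ν ξ):
  D: 201.7 − 1(96.88) = 104.8
  A: 195.3 − 1(96.88) = 98.44
  B: 0 + 2(96.88) = 193.8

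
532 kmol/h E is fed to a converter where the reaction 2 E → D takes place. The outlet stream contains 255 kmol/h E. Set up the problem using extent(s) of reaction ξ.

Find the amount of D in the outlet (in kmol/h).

For E: n = n₀ − 2ξ → 255 = 532 − 2ξ, giving ξ = 138.5 kmol/h.
Outlet amounts (n = n₀ + ν ξ):
  E: 532 − 2(138.5) = 255
  D: 0 + 1(138.5) = 138.5

138 kmol/h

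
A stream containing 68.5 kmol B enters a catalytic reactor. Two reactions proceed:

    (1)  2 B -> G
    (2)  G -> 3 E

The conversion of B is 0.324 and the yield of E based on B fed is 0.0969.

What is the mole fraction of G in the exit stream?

Conversion of B: B consumed = 2ξ₁ = 0.324 × 68.5 → ξ₁ = 11.1 kmol.
Yield of E: 3ξ₂ / 68.5 = 0.0969 → ξ₂ = 2.213 kmol.
Outlet amounts (n = n₀ + Σ ν·ξ):
  B: 68.5 − 2(11.1) = 46.31
  G: 0 + 1(11.1) − 1(2.213) = 8.884
  E: 0 + 3(2.213) = 6.638
Total out = 61.83 kmol; y_G = 8.884 / 61.83 = 0.1437.

0.144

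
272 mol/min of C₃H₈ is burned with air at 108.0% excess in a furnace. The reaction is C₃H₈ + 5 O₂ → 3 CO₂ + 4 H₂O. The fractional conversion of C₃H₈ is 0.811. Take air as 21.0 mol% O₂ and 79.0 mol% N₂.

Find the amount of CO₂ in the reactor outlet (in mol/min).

662 mol/min

Stoichiometric O₂ = 5 × 272 = 1360 mol/min; O₂ fed = 1360 × 2.080 = 2829 mol/min.
N₂ fed = 2829 × 79/21 = 10640 mol/min.
Fuel reacted = 0.811 × 272 → ξ = 220.6 mol/min.
Outlet (n = n₀ + ν ξ):
  C₃H₈: 272 − 1(220.6) = 51.41
  O₂: 2829 − 5(220.6) = 1726
  N₂: 10640 (inert)
  CO₂: 0 + 3(220.6) = 661.8
  H₂O: 0 + 4(220.6) = 882.4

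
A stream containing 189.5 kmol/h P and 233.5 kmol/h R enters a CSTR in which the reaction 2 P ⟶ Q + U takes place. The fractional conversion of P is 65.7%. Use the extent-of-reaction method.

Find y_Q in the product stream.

0.147

P reacted = 0.657 × 189.5 = 124.5 kmol/h; ν_P = −2, so ξ = 124.5/2 = 62.25 kmol/h.
Outlet amounts (n = n₀ + ν ξ):
  P: 189.5 − 2(62.25) = 65
  Q: 0 + 1(62.25) = 62.25
  U: 0 + 1(62.25) = 62.25
  R: 233.5 (inert)
Total out = 423 kmol/h; y_Q = 62.25 / 423 = 0.1472.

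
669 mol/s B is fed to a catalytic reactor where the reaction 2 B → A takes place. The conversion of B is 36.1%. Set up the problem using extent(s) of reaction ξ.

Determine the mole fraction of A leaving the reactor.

B reacted = 0.361 × 669 = 241.5 mol/s; ν_B = −2, so ξ = 241.5/2 = 120.8 mol/s.
Outlet amounts (n = n₀ + ν ξ):
  B: 669 − 2(120.8) = 427.5
  A: 0 + 1(120.8) = 120.8
Total out = 548.2 mol/s; y_A = 120.8 / 548.2 = 0.2203.

0.22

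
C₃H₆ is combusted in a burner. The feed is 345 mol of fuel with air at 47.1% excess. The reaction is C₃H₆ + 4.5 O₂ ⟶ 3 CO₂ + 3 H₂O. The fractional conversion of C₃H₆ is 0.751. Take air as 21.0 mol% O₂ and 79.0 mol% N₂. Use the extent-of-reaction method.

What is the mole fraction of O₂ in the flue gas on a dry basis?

Stoichiometric O₂ = 4.5 × 345 = 1552 mol; O₂ fed = 1552 × 1.471 = 2284 mol.
N₂ fed = 2284 × 79/21 = 8591 mol.
Fuel reacted = 0.751 × 345 → ξ = 259.1 mol.
Outlet (n = n₀ + ν ξ):
  C₃H₆: 345 − 1(259.1) = 85.9
  O₂: 2284 − 4.5(259.1) = 1118
  N₂: 8591 (inert)
  CO₂: 0 + 3(259.1) = 777.3
  H₂O: 0 + 3(259.1) = 777.3
Dry total = 10570 mol; y_O₂ (dry) = 1118 / 10570 = 0.1057.

0.106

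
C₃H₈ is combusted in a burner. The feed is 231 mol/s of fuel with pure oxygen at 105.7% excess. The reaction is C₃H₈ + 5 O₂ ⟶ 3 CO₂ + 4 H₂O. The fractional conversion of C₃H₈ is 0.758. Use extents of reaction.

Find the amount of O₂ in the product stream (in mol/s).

1500 mol/s

Stoichiometric O₂ = 5 × 231 = 1155 mol/s; O₂ fed = 1155 × 2.057 = 2376 mol/s.
Fuel reacted = 0.758 × 231 → ξ = 175.1 mol/s.
Outlet (n = n₀ + ν ξ):
  C₃H₈: 231 − 1(175.1) = 55.9
  O₂: 2376 − 5(175.1) = 1500
  CO₂: 0 + 3(175.1) = 525.3
  H₂O: 0 + 4(175.1) = 700.4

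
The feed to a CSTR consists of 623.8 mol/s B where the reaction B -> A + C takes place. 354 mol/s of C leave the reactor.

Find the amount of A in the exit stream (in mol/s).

For C: n = n₀ + 1ξ → 354 = 0 + 1ξ, giving ξ = 354 mol/s.
Outlet amounts (n = n₀ + ν ξ):
  B: 623.8 − 1(354) = 269.8
  A: 0 + 1(354) = 354
  C: 0 + 1(354) = 354

354 mol/s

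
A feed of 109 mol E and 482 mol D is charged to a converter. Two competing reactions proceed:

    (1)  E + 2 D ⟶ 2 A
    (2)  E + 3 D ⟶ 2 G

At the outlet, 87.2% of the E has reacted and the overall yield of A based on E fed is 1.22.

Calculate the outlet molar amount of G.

Yield of A: 2ξ₁ / 109 = 1.22 → ξ₁ = 66.49 mol.
Conversion of E: 1ξ₁ + 1ξ₂ = 0.872 × 109 = 95.05 → ξ₂ = 28.56 mol.
Outlet amounts (n = n₀ + Σ ν·ξ):
  E: 109 − 1(66.49) − 1(28.56) = 13.95
  D: 482 − 2(66.49) − 3(28.56) = 263.3
  A: 0 + 2(66.49) = 133
  G: 0 + 2(28.56) = 57.12

57.1 mol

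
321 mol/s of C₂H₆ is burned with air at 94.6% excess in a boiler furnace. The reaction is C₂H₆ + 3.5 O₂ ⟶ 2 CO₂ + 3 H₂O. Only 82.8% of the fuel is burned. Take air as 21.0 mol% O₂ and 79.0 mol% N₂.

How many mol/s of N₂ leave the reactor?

8220 mol/s

Stoichiometric O₂ = 3.5 × 321 = 1124 mol/s; O₂ fed = 1124 × 1.946 = 2186 mol/s.
N₂ fed = 2186 × 79/21 = 8225 mol/s.
Fuel reacted = 0.828 × 321 → ξ = 265.8 mol/s.
Outlet (n = n₀ + ν ξ):
  C₂H₆: 321 − 1(265.8) = 55.21
  O₂: 2186 − 3.5(265.8) = 1256
  N₂: 8225 (inert)
  CO₂: 0 + 2(265.8) = 531.6
  H₂O: 0 + 3(265.8) = 797.4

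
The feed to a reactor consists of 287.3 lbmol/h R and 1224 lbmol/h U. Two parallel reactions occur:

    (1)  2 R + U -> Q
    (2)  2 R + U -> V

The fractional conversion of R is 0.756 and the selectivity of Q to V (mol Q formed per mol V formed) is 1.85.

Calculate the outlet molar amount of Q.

Conversion of R: R consumed = 0.756 × 287.3 = 217.2 lbmol/h = 2ξ₁ + 2ξ₂.
Selectivity: 1ξ₁ / (1ξ₂) = 1.85 → ξ₁ = 1.85 ξ₂.
Substitute: (2·1.85 + 2) ξ₂ = 217.2 → ξ₂ = 38.11 lbmol/h, ξ₁ = 70.49 lbmol/h.
Outlet amounts (n = n₀ + Σ ν·ξ):
  R: 287.3 − 2(70.49) − 2(38.11) = 70.1
  U: 1224 − 1(70.49) − 1(38.11) = 1115
  Q: 0 + 1(70.49) = 70.49
  V: 0 + 1(38.11) = 38.11

70.5 lbmol/h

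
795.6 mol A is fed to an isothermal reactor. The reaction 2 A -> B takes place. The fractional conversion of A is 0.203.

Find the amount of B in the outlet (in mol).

80.8 mol

A reacted = 0.203 × 795.6 = 161.5 mol; ν_A = −2, so ξ = 161.5/2 = 80.75 mol.
Outlet amounts (n = n₀ + ν ξ):
  A: 795.6 − 2(80.75) = 634.1
  B: 0 + 1(80.75) = 80.75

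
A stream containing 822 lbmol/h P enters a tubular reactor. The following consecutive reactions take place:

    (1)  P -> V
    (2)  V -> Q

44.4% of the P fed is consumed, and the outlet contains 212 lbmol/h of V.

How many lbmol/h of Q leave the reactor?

Conversion of P: P consumed = 1ξ₁ = 0.444 × 822 → ξ₁ = 365 lbmol/h.
V balance: n_V = 0 + 1ξ₁ − 1ξ₂ = 212 → ξ₂ = (1·365 − 212)/1 = 153 lbmol/h.
Outlet amounts (n = n₀ + Σ ν·ξ):
  P: 822 − 1(365) = 457
  V: 0 + 1(365) − 1(153) = 212
  Q: 0 + 1(153) = 153

153 lbmol/h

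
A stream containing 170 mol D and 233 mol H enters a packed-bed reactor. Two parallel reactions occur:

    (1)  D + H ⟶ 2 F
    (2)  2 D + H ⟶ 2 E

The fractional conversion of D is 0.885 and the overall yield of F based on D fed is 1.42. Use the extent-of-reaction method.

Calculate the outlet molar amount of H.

Yield of F: 2ξ₁ / 170 = 1.42 → ξ₁ = 120.7 mol.
Conversion of D: 1ξ₁ + 2ξ₂ = 0.885 × 170 = 150.4 → ξ₂ = 14.88 mol.
Outlet amounts (n = n₀ + Σ ν·ξ):
  D: 170 − 1(120.7) − 2(14.88) = 19.55
  H: 233 − 1(120.7) − 1(14.88) = 97.43
  F: 0 + 2(120.7) = 241.4
  E: 0 + 2(14.88) = 29.75

97.4 mol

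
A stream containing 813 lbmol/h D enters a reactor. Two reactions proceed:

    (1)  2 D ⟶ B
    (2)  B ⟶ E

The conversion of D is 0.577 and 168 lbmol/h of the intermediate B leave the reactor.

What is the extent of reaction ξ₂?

Conversion of D: D consumed = 2ξ₁ = 0.577 × 813 → ξ₁ = 234.6 lbmol/h.
B balance: n_B = 0 + 1ξ₁ − 1ξ₂ = 168 → ξ₂ = (1·234.6 − 168)/1 = 66.55 lbmol/h.
Outlet amounts (n = n₀ + Σ ν·ξ):
  D: 813 − 2(234.6) = 343.9
  B: 0 + 1(234.6) − 1(66.55) = 168
  E: 0 + 1(66.55) = 66.55

ξ₂ = 66.6 lbmol/h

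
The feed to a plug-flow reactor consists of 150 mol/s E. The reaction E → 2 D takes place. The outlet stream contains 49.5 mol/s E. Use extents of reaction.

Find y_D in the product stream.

0.802

For E: n = n₀ − 1ξ → 49.5 = 150 − 1ξ, giving ξ = 100.5 mol/s.
Outlet amounts (n = n₀ + ν ξ):
  E: 150 − 1(100.5) = 49.5
  D: 0 + 2(100.5) = 201
Total out = 250.5 mol/s; y_D = 201 / 250.5 = 0.8024.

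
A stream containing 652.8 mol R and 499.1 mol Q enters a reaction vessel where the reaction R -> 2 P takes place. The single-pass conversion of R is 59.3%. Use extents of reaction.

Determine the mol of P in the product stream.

R reacted = 0.593 × 652.8 = 387.1 mol; ν_R = −1, so ξ = 387.1/1 = 387.1 mol.
Outlet amounts (n = n₀ + ν ξ):
  R: 652.8 − 1(387.1) = 265.7
  P: 0 + 2(387.1) = 774.2
  Q: 499.1 (inert)

774 mol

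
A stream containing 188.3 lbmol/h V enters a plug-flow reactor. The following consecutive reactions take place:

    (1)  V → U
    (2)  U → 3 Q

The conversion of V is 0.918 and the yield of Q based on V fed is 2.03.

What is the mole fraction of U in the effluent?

Conversion of V: V consumed = 1ξ₁ = 0.918 × 188.3 → ξ₁ = 172.9 lbmol/h.
Yield of Q: 3ξ₂ / 188.3 = 2.03 → ξ₂ = 127.4 lbmol/h.
Outlet amounts (n = n₀ + Σ ν·ξ):
  V: 188.3 − 1(172.9) = 15.44
  U: 0 + 1(172.9) − 1(127.4) = 45.44
  Q: 0 + 3(127.4) = 382.2
Total out = 443.1 lbmol/h; y_U = 45.44 / 443.1 = 0.1025.

0.103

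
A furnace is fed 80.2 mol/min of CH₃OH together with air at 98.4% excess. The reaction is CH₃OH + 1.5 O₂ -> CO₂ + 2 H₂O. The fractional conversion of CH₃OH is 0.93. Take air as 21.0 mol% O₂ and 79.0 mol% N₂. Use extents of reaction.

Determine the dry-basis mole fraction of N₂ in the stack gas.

0.813

Stoichiometric O₂ = 1.5 × 80.2 = 120.3 mol/min; O₂ fed = 120.3 × 1.984 = 238.7 mol/min.
N₂ fed = 238.7 × 79/21 = 897.9 mol/min.
Fuel reacted = 0.93 × 80.2 → ξ = 74.59 mol/min.
Outlet (n = n₀ + ν ξ):
  CH₃OH: 80.2 − 1(74.59) = 5.614
  O₂: 238.7 − 1.5(74.59) = 126.8
  N₂: 897.9 (inert)
  CO₂: 0 + 1(74.59) = 74.59
  H₂O: 0 + 2(74.59) = 149.2
Dry total = 1105 mol/min; y_N₂ (dry) = 897.9 / 1105 = 0.8127.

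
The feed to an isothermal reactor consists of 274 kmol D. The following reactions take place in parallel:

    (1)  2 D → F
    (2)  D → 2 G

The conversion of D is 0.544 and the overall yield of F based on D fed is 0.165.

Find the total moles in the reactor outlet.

Yield of F: 1ξ₁ / 274 = 0.165 → ξ₁ = 45.21 kmol.
Conversion of D: 2ξ₁ + 1ξ₂ = 0.544 × 274 = 149.1 → ξ₂ = 58.64 kmol.
Outlet amounts (n = n₀ + Σ ν·ξ):
  D: 274 − 2(45.21) − 1(58.64) = 124.9
  F: 0 + 1(45.21) = 45.21
  G: 0 + 2(58.64) = 117.3
Total out = 124.9 + 45.21 + 117.3 = 287.4 kmol.

287 kmol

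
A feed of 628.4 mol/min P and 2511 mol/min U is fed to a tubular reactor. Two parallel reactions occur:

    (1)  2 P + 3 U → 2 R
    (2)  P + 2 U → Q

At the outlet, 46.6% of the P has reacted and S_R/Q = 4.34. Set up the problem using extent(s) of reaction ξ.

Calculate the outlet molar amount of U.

2040 mol/min

Conversion of P: P consumed = 0.466 × 628.4 = 292.8 mol/min = 2ξ₁ + 1ξ₂.
Selectivity: 2ξ₁ / (1ξ₂) = 4.34 → ξ₁ = 2.17 ξ₂.
Substitute: (2·2.17 + 1) ξ₂ = 292.8 → ξ₂ = 54.84 mol/min, ξ₁ = 119 mol/min.
Outlet amounts (n = n₀ + Σ ν·ξ):
  P: 628.4 − 2(119) − 1(54.84) = 335.6
  U: 2511 − 3(119) − 2(54.84) = 2044
  R: 0 + 2(119) = 238
  Q: 0 + 1(54.84) = 54.84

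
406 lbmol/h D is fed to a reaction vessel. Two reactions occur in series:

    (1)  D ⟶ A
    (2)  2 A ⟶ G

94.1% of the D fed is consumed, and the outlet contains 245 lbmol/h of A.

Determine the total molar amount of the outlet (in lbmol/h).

Conversion of D: D consumed = 1ξ₁ = 0.941 × 406 → ξ₁ = 382 lbmol/h.
A balance: n_A = 0 + 1ξ₁ − 2ξ₂ = 245 → ξ₂ = (1·382 − 245)/2 = 68.52 lbmol/h.
Outlet amounts (n = n₀ + Σ ν·ξ):
  D: 406 − 1(382) = 23.95
  A: 0 + 1(382) − 2(68.52) = 245
  G: 0 + 1(68.52) = 68.52
Total out = 23.95 + 245 + 68.52 = 337.5 lbmol/h.

337 lbmol/h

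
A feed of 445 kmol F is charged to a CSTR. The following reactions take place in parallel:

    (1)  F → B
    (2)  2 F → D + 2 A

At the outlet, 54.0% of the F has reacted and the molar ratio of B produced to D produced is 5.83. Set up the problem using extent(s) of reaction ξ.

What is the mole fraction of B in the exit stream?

Conversion of F: F consumed = 0.54 × 445 = 240.3 kmol = 1ξ₁ + 2ξ₂.
Selectivity: 1ξ₁ / (1ξ₂) = 5.83 → ξ₁ = 5.83 ξ₂.
Substitute: (1·5.83 + 2) ξ₂ = 240.3 → ξ₂ = 30.69 kmol, ξ₁ = 178.9 kmol.
Outlet amounts (n = n₀ + Σ ν·ξ):
  F: 445 − 1(178.9) − 2(30.69) = 204.7
  B: 0 + 1(178.9) = 178.9
  D: 0 + 1(30.69) = 30.69
  A: 0 + 2(30.69) = 61.38
Total out = 475.7 kmol; y_B = 178.9 / 475.7 = 0.3761.

0.376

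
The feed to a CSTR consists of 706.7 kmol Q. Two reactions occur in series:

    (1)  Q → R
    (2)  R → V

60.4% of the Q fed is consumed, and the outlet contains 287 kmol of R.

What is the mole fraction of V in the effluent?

0.198

Conversion of Q: Q consumed = 1ξ₁ = 0.604 × 706.7 → ξ₁ = 426.8 kmol.
R balance: n_R = 0 + 1ξ₁ − 1ξ₂ = 287 → ξ₂ = (1·426.8 − 287)/1 = 139.8 kmol.
Outlet amounts (n = n₀ + Σ ν·ξ):
  Q: 706.7 − 1(426.8) = 279.9
  R: 0 + 1(426.8) − 1(139.8) = 287
  V: 0 + 1(139.8) = 139.8
Total out = 706.7 kmol; y_V = 139.8 / 706.7 = 0.1979.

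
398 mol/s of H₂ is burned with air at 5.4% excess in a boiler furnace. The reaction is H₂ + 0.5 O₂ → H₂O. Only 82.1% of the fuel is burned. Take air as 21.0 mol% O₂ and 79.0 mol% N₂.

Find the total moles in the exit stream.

Stoichiometric O₂ = 0.5 × 398 = 199 mol/s; O₂ fed = 199 × 1.054 = 209.7 mol/s.
N₂ fed = 209.7 × 79/21 = 789 mol/s.
Fuel reacted = 0.821 × 398 → ξ = 326.8 mol/s.
Outlet (n = n₀ + ν ξ):
  H₂: 398 − 1(326.8) = 71.24
  O₂: 209.7 − 0.5(326.8) = 46.37
  N₂: 789 (inert)
  H₂O: 0 + 1(326.8) = 326.8
Total out = 71.24 + 46.37 + 789 + 326.8 = 1233 mol/s.

1230 mol/s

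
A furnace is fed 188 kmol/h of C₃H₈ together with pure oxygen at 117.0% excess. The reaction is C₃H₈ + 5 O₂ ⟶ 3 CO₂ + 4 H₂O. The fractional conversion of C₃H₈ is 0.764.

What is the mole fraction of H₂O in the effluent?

0.242

Stoichiometric O₂ = 5 × 188 = 940 kmol/h; O₂ fed = 940 × 2.170 = 2040 kmol/h.
Fuel reacted = 0.764 × 188 → ξ = 143.6 kmol/h.
Outlet (n = n₀ + ν ξ):
  C₃H₈: 188 − 1(143.6) = 44.37
  O₂: 2040 − 5(143.6) = 1322
  CO₂: 0 + 3(143.6) = 430.9
  H₂O: 0 + 4(143.6) = 574.5
Total out = 2371 kmol/h; y_H₂O = 574.5 / 2371 = 0.2423.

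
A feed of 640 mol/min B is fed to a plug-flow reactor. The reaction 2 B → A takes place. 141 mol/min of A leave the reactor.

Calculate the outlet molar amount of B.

For A: n = n₀ + 1ξ → 141 = 0 + 1ξ, giving ξ = 141 mol/min.
Outlet amounts (n = n₀ + ν ξ):
  B: 640 − 2(141) = 358
  A: 0 + 1(141) = 141

358 mol/min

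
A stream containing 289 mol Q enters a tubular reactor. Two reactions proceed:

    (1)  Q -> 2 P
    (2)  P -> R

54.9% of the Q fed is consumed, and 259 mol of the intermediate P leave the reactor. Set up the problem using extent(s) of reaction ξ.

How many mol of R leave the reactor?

Conversion of Q: Q consumed = 1ξ₁ = 0.549 × 289 → ξ₁ = 158.7 mol.
P balance: n_P = 0 + 2ξ₁ − 1ξ₂ = 259 → ξ₂ = (2·158.7 − 259)/1 = 58.32 mol.
Outlet amounts (n = n₀ + Σ ν·ξ):
  Q: 289 − 1(158.7) = 130.3
  P: 0 + 2(158.7) − 1(58.32) = 259
  R: 0 + 1(58.32) = 58.32

58.3 mol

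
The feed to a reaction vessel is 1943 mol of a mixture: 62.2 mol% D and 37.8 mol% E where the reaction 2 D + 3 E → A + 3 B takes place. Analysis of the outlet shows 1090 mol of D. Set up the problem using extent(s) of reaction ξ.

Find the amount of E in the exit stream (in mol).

557 mol

For D: n = n₀ − 2ξ → 1090 = 1209 − 2ξ, giving ξ = 59.27 mol.
Outlet amounts (n = n₀ + ν ξ):
  D: 1209 − 2(59.27) = 1090
  E: 734.5 − 3(59.27) = 556.6
  A: 0 + 1(59.27) = 59.27
  B: 0 + 3(59.27) = 177.8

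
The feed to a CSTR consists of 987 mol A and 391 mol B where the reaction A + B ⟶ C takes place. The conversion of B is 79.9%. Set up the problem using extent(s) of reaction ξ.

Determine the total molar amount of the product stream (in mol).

1070 mol

B reacted = 0.799 × 391 = 312.4 mol; ν_B = −1, so ξ = 312.4/1 = 312.4 mol.
Outlet amounts (n = n₀ + ν ξ):
  A: 987 − 1(312.4) = 674.6
  B: 391 − 1(312.4) = 78.59
  C: 0 + 1(312.4) = 312.4
Total out = 674.6 + 78.59 + 312.4 = 1066 mol.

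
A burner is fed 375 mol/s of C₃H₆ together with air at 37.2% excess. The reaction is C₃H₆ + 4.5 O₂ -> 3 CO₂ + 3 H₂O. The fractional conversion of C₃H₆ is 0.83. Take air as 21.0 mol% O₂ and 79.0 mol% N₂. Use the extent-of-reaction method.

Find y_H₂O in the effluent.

Stoichiometric O₂ = 4.5 × 375 = 1688 mol/s; O₂ fed = 1688 × 1.372 = 2315 mol/s.
N₂ fed = 2315 × 79/21 = 8710 mol/s.
Fuel reacted = 0.83 × 375 → ξ = 311.2 mol/s.
Outlet (n = n₀ + ν ξ):
  C₃H₆: 375 − 1(311.2) = 63.75
  O₂: 2315 − 4.5(311.2) = 914.6
  N₂: 8710 (inert)
  CO₂: 0 + 3(311.2) = 933.8
  H₂O: 0 + 3(311.2) = 933.8
Total out = 11560 mol/s; y_H₂O = 933.8 / 11560 = 0.0808.

0.0808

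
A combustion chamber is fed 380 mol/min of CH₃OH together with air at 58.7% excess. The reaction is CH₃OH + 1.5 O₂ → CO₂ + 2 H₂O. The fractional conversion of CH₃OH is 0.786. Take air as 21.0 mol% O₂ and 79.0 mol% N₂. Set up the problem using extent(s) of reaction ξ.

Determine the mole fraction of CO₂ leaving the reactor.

0.0618

Stoichiometric O₂ = 1.5 × 380 = 570 mol/min; O₂ fed = 570 × 1.587 = 904.6 mol/min.
N₂ fed = 904.6 × 79/21 = 3403 mol/min.
Fuel reacted = 0.786 × 380 → ξ = 298.7 mol/min.
Outlet (n = n₀ + ν ξ):
  CH₃OH: 380 − 1(298.7) = 81.32
  O₂: 904.6 − 1.5(298.7) = 456.6
  N₂: 3403 (inert)
  CO₂: 0 + 1(298.7) = 298.7
  H₂O: 0 + 2(298.7) = 597.4
Total out = 4837 mol/min; y_CO₂ = 298.7 / 4837 = 0.06175.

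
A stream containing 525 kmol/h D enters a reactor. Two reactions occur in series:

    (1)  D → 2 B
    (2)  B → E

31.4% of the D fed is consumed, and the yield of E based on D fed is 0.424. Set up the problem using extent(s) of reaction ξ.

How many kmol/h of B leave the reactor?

107 kmol/h

Conversion of D: D consumed = 1ξ₁ = 0.314 × 525 → ξ₁ = 164.8 kmol/h.
Yield of E: 1ξ₂ / 525 = 0.424 → ξ₂ = 222.6 kmol/h.
Outlet amounts (n = n₀ + Σ ν·ξ):
  D: 525 − 1(164.8) = 360.1
  B: 0 + 2(164.8) − 1(222.6) = 107.1
  E: 0 + 1(222.6) = 222.6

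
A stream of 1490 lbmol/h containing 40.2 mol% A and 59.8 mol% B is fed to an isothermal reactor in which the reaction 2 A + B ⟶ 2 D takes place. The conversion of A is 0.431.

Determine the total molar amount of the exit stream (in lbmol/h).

A reacted = 0.431 × 599 = 258.2 lbmol/h; ν_A = −2, so ξ = 258.2/2 = 129.1 lbmol/h.
Outlet amounts (n = n₀ + ν ξ):
  A: 599 − 2(129.1) = 340.8
  B: 891 − 1(129.1) = 761.9
  D: 0 + 2(129.1) = 258.2
Total out = 340.8 + 761.9 + 258.2 = 1361 lbmol/h.

1360 lbmol/h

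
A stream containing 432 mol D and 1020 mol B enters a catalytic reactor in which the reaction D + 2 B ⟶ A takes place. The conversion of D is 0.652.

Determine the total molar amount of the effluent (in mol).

D reacted = 0.652 × 432 = 281.7 mol; ν_D = −1, so ξ = 281.7/1 = 281.7 mol.
Outlet amounts (n = n₀ + ν ξ):
  D: 432 − 1(281.7) = 150.3
  B: 1020 − 2(281.7) = 456.7
  A: 0 + 1(281.7) = 281.7
Total out = 150.3 + 456.7 + 281.7 = 888.7 mol.

889 mol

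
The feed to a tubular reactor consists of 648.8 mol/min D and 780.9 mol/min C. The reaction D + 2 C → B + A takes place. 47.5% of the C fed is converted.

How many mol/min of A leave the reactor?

C reacted = 0.475 × 780.9 = 370.9 mol/min; ν_C = −2, so ξ = 370.9/2 = 185.5 mol/min.
Outlet amounts (n = n₀ + ν ξ):
  D: 648.8 − 1(185.5) = 463.3
  C: 780.9 − 2(185.5) = 410
  B: 0 + 1(185.5) = 185.5
  A: 0 + 1(185.5) = 185.5

185 mol/min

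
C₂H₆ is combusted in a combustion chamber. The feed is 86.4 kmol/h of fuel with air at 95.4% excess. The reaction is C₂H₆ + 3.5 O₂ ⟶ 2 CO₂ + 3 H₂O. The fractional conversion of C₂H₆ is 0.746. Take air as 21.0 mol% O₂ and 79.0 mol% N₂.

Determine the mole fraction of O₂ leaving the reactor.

0.125

Stoichiometric O₂ = 3.5 × 86.4 = 302.4 kmol/h; O₂ fed = 302.4 × 1.954 = 590.9 kmol/h.
N₂ fed = 590.9 × 79/21 = 2223 kmol/h.
Fuel reacted = 0.746 × 86.4 → ξ = 64.45 kmol/h.
Outlet (n = n₀ + ν ξ):
  C₂H₆: 86.4 − 1(64.45) = 21.95
  O₂: 590.9 − 3.5(64.45) = 365.3
  N₂: 2223 (inert)
  CO₂: 0 + 2(64.45) = 128.9
  H₂O: 0 + 3(64.45) = 193.4
Total out = 2932 kmol/h; y_O₂ = 365.3 / 2932 = 0.1246.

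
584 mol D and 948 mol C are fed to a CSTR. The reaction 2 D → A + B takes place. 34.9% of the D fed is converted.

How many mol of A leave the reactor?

102 mol

D reacted = 0.349 × 584 = 203.8 mol; ν_D = −2, so ξ = 203.8/2 = 101.9 mol.
Outlet amounts (n = n₀ + ν ξ):
  D: 584 − 2(101.9) = 380.2
  A: 0 + 1(101.9) = 101.9
  B: 0 + 1(101.9) = 101.9
  C: 948 (inert)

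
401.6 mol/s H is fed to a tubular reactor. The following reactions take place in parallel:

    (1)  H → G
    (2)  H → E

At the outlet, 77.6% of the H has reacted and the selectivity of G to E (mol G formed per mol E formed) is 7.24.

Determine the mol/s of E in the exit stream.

37.8 mol/s

Conversion of H: H consumed = 0.776 × 401.6 = 311.6 mol/s = 1ξ₁ + 1ξ₂.
Selectivity: 1ξ₁ / (1ξ₂) = 7.24 → ξ₁ = 7.24 ξ₂.
Substitute: (1·7.24 + 1) ξ₂ = 311.6 → ξ₂ = 37.82 mol/s, ξ₁ = 273.8 mol/s.
Outlet amounts (n = n₀ + Σ ν·ξ):
  H: 401.6 − 1(273.8) − 1(37.82) = 89.96
  G: 0 + 1(273.8) = 273.8
  E: 0 + 1(37.82) = 37.82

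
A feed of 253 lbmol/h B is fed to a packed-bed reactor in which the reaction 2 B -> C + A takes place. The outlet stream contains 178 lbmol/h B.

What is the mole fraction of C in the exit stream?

For B: n = n₀ − 2ξ → 178 = 253 − 2ξ, giving ξ = 37.5 lbmol/h.
Outlet amounts (n = n₀ + ν ξ):
  B: 253 − 2(37.5) = 178
  C: 0 + 1(37.5) = 37.5
  A: 0 + 1(37.5) = 37.5
Total out = 253 lbmol/h; y_C = 37.5 / 253 = 0.1482.

0.148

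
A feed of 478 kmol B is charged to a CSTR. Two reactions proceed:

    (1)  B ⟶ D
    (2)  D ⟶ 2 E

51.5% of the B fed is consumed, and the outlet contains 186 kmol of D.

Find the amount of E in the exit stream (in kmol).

120 kmol

Conversion of B: B consumed = 1ξ₁ = 0.515 × 478 → ξ₁ = 246.2 kmol.
D balance: n_D = 0 + 1ξ₁ − 1ξ₂ = 186 → ξ₂ = (1·246.2 − 186)/1 = 60.17 kmol.
Outlet amounts (n = n₀ + Σ ν·ξ):
  B: 478 − 1(246.2) = 231.8
  D: 0 + 1(246.2) − 1(60.17) = 186
  E: 0 + 2(60.17) = 120.3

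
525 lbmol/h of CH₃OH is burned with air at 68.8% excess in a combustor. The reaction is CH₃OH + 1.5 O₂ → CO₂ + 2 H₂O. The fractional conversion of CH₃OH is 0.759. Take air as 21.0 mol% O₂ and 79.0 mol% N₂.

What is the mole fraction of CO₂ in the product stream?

Stoichiometric O₂ = 1.5 × 525 = 787.5 lbmol/h; O₂ fed = 787.5 × 1.688 = 1329 lbmol/h.
N₂ fed = 1329 × 79/21 = 5001 lbmol/h.
Fuel reacted = 0.759 × 525 → ξ = 398.5 lbmol/h.
Outlet (n = n₀ + ν ξ):
  CH₃OH: 525 − 1(398.5) = 126.5
  O₂: 1329 − 1.5(398.5) = 731.6
  N₂: 5001 (inert)
  CO₂: 0 + 1(398.5) = 398.5
  H₂O: 0 + 2(398.5) = 797
Total out = 7054 lbmol/h; y_CO₂ = 398.5 / 7054 = 0.05649.

0.0565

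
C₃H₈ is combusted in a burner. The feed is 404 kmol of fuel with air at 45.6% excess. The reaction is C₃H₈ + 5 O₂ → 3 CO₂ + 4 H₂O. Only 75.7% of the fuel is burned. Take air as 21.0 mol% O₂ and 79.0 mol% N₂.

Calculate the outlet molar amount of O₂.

Stoichiometric O₂ = 5 × 404 = 2020 kmol; O₂ fed = 2020 × 1.456 = 2941 kmol.
N₂ fed = 2941 × 79/21 = 11060 kmol.
Fuel reacted = 0.757 × 404 → ξ = 305.8 kmol.
Outlet (n = n₀ + ν ξ):
  C₃H₈: 404 − 1(305.8) = 98.17
  O₂: 2941 − 5(305.8) = 1412
  N₂: 11060 (inert)
  CO₂: 0 + 3(305.8) = 917.5
  H₂O: 0 + 4(305.8) = 1223

1410 kmol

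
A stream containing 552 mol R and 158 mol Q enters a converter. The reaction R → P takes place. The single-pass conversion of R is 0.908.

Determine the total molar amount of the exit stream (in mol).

710 mol

R reacted = 0.908 × 552 = 501.2 mol; ν_R = −1, so ξ = 501.2/1 = 501.2 mol.
Outlet amounts (n = n₀ + ν ξ):
  R: 552 − 1(501.2) = 50.78
  P: 0 + 1(501.2) = 501.2
  Q: 158 (inert)
Total out = 50.78 + 501.2 + 158 = 710 mol.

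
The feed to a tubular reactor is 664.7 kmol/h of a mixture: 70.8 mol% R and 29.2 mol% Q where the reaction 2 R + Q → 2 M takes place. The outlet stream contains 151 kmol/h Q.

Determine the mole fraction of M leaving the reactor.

0.139

For Q: n = n₀ − 1ξ → 151 = 194.1 − 1ξ, giving ξ = 43.09 kmol/h.
Outlet amounts (n = n₀ + ν ξ):
  R: 470.6 − 2(43.09) = 384.4
  Q: 194.1 − 1(43.09) = 151
  M: 0 + 2(43.09) = 86.18
Total out = 621.6 kmol/h; y_M = 86.18 / 621.6 = 0.1386.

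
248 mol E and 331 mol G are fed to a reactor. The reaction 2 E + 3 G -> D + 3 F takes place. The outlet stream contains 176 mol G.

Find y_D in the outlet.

For G: n = n₀ − 3ξ → 176 = 331 − 3ξ, giving ξ = 51.67 mol.
Outlet amounts (n = n₀ + ν ξ):
  E: 248 − 2(51.67) = 144.7
  G: 331 − 3(51.67) = 176
  D: 0 + 1(51.67) = 51.67
  F: 0 + 3(51.67) = 155
Total out = 527.3 mol; y_D = 51.67 / 527.3 = 0.09798.

0.098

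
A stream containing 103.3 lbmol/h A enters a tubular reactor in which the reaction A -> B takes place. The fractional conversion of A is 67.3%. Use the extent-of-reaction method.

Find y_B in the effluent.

0.673

A reacted = 0.673 × 103.3 = 69.52 lbmol/h; ν_A = −1, so ξ = 69.52/1 = 69.52 lbmol/h.
Outlet amounts (n = n₀ + ν ξ):
  A: 103.3 − 1(69.52) = 33.78
  B: 0 + 1(69.52) = 69.52
Total out = 103.3 lbmol/h; y_B = 69.52 / 103.3 = 0.673.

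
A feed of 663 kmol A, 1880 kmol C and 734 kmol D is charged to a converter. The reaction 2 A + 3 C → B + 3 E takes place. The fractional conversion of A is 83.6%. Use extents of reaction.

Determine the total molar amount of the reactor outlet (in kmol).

3000 kmol

A reacted = 0.836 × 663 = 554.3 kmol; ν_A = −2, so ξ = 554.3/2 = 277.1 kmol.
Outlet amounts (n = n₀ + ν ξ):
  A: 663 − 2(277.1) = 108.7
  C: 1880 − 3(277.1) = 1049
  B: 0 + 1(277.1) = 277.1
  E: 0 + 3(277.1) = 831.4
  D: 734 (inert)
Total out = 108.7 + 1049 + 277.1 + 831.4 + 734 = 3000 kmol.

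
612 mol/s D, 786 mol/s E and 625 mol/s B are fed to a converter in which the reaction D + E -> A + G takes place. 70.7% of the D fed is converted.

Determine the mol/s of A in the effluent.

433 mol/s

D reacted = 0.707 × 612 = 432.7 mol/s; ν_D = −1, so ξ = 432.7/1 = 432.7 mol/s.
Outlet amounts (n = n₀ + ν ξ):
  D: 612 − 1(432.7) = 179.3
  E: 786 − 1(432.7) = 353.3
  A: 0 + 1(432.7) = 432.7
  G: 0 + 1(432.7) = 432.7
  B: 625 (inert)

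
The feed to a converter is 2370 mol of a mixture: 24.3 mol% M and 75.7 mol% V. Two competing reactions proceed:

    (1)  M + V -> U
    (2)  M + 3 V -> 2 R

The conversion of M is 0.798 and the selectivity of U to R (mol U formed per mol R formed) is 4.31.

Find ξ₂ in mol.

ξ₂ = 47.8 mol

Conversion of M: M consumed = 0.798 × 575.9 = 459.6 mol = 1ξ₁ + 1ξ₂.
Selectivity: 1ξ₁ / (2ξ₂) = 4.31 → ξ₁ = 8.62 ξ₂.
Substitute: (1·8.62 + 1) ξ₂ = 459.6 → ξ₂ = 47.77 mol, ξ₁ = 411.8 mol.
Outlet amounts (n = n₀ + Σ ν·ξ):
  M: 575.9 − 1(411.8) − 1(47.77) = 116.3
  V: 1794 − 1(411.8) − 3(47.77) = 1239
  U: 0 + 1(411.8) = 411.8
  R: 0 + 2(47.77) = 95.55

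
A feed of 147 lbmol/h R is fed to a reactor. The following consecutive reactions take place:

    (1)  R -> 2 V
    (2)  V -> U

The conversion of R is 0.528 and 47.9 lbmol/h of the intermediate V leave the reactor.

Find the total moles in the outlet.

Conversion of R: R consumed = 1ξ₁ = 0.528 × 147 → ξ₁ = 77.62 lbmol/h.
V balance: n_V = 0 + 2ξ₁ − 1ξ₂ = 47.9 → ξ₂ = (2·77.62 − 47.9)/1 = 107.3 lbmol/h.
Outlet amounts (n = n₀ + Σ ν·ξ):
  R: 147 − 1(77.62) = 69.38
  V: 0 + 2(77.62) − 1(107.3) = 47.9
  U: 0 + 1(107.3) = 107.3
Total out = 69.38 + 47.9 + 107.3 = 224.6 lbmol/h.

225 lbmol/h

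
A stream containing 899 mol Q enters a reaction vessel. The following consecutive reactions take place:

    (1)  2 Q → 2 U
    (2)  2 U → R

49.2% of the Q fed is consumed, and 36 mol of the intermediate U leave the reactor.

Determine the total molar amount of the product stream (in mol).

Conversion of Q: Q consumed = 2ξ₁ = 0.492 × 899 → ξ₁ = 221.2 mol.
U balance: n_U = 0 + 2ξ₁ − 2ξ₂ = 36 → ξ₂ = (2·221.2 − 36)/2 = 203.2 mol.
Outlet amounts (n = n₀ + Σ ν·ξ):
  Q: 899 − 2(221.2) = 456.7
  U: 0 + 2(221.2) − 2(203.2) = 36
  R: 0 + 1(203.2) = 203.2
Total out = 456.7 + 36 + 203.2 = 695.8 mol.

696 mol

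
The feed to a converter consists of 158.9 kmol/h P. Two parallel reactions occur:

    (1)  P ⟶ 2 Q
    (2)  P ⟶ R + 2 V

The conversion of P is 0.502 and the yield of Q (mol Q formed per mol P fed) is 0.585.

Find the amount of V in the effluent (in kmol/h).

66.6 kmol/h

Yield of Q: 2ξ₁ / 158.9 = 0.585 → ξ₁ = 46.48 kmol/h.
Conversion of P: 1ξ₁ + 1ξ₂ = 0.502 × 158.9 = 79.77 → ξ₂ = 33.29 kmol/h.
Outlet amounts (n = n₀ + Σ ν·ξ):
  P: 158.9 − 1(46.48) − 1(33.29) = 79.13
  Q: 0 + 2(46.48) = 92.96
  R: 0 + 1(33.29) = 33.29
  V: 0 + 2(33.29) = 66.58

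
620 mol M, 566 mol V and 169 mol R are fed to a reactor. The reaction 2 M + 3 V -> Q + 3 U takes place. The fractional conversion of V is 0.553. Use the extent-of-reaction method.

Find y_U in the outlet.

V reacted = 0.553 × 566 = 313 mol; ν_V = −3, so ξ = 313/3 = 104.3 mol.
Outlet amounts (n = n₀ + ν ξ):
  M: 620 − 2(104.3) = 411.3
  V: 566 − 3(104.3) = 253
  Q: 0 + 1(104.3) = 104.3
  U: 0 + 3(104.3) = 313
  R: 169 (inert)
Total out = 1251 mol; y_U = 313 / 1251 = 0.2503.

0.25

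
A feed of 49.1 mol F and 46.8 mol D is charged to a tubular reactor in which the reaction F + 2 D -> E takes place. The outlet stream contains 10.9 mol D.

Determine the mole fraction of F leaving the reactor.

For D: n = n₀ − 2ξ → 10.9 = 46.8 − 2ξ, giving ξ = 17.95 mol.
Outlet amounts (n = n₀ + ν ξ):
  F: 49.1 − 1(17.95) = 31.15
  D: 46.8 − 2(17.95) = 10.9
  E: 0 + 1(17.95) = 17.95
Total out = 60 mol; y_F = 31.15 / 60 = 0.5192.

0.519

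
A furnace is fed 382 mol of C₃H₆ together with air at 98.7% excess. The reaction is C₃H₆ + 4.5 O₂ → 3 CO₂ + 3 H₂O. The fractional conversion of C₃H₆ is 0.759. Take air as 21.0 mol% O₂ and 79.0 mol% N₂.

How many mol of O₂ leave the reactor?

2110 mol

Stoichiometric O₂ = 4.5 × 382 = 1719 mol; O₂ fed = 1719 × 1.987 = 3416 mol.
N₂ fed = 3416 × 79/21 = 12850 mol.
Fuel reacted = 0.759 × 382 → ξ = 289.9 mol.
Outlet (n = n₀ + ν ξ):
  C₃H₆: 382 − 1(289.9) = 92.06
  O₂: 3416 − 4.5(289.9) = 2111
  N₂: 12850 (inert)
  CO₂: 0 + 3(289.9) = 869.8
  H₂O: 0 + 3(289.9) = 869.8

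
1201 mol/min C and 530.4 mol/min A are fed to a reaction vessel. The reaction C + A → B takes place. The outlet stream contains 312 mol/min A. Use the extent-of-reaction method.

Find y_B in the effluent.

For A: n = n₀ − 1ξ → 312 = 530.4 − 1ξ, giving ξ = 218.4 mol/min.
Outlet amounts (n = n₀ + ν ξ):
  C: 1201 − 1(218.4) = 982.6
  A: 530.4 − 1(218.4) = 312
  B: 0 + 1(218.4) = 218.4
Total out = 1513 mol/min; y_B = 218.4 / 1513 = 0.1443.

0.144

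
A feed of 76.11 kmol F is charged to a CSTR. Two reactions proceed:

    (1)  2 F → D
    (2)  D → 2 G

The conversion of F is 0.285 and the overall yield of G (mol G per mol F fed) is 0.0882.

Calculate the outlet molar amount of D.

7.49 kmol

Conversion of F: F consumed = 2ξ₁ = 0.285 × 76.11 → ξ₁ = 10.85 kmol.
Yield of G: 2ξ₂ / 76.11 = 0.0882 → ξ₂ = 3.356 kmol.
Outlet amounts (n = n₀ + Σ ν·ξ):
  F: 76.11 − 2(10.85) = 54.42
  D: 0 + 1(10.85) − 1(3.356) = 7.489
  G: 0 + 2(3.356) = 6.713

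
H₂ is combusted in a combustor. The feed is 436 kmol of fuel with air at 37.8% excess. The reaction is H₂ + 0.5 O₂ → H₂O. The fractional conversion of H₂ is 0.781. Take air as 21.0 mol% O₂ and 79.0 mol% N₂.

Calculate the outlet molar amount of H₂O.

Stoichiometric O₂ = 0.5 × 436 = 218 kmol; O₂ fed = 218 × 1.378 = 300.4 kmol.
N₂ fed = 300.4 × 79/21 = 1130 kmol.
Fuel reacted = 0.781 × 436 → ξ = 340.5 kmol.
Outlet (n = n₀ + ν ξ):
  H₂: 436 − 1(340.5) = 95.48
  O₂: 300.4 − 0.5(340.5) = 130.1
  N₂: 1130 (inert)
  H₂O: 0 + 1(340.5) = 340.5

341 kmol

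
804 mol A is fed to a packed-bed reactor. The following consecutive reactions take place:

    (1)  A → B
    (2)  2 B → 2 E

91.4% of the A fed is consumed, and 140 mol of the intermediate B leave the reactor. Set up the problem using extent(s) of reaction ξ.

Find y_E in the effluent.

Conversion of A: A consumed = 1ξ₁ = 0.914 × 804 → ξ₁ = 734.9 mol.
B balance: n_B = 0 + 1ξ₁ − 2ξ₂ = 140 → ξ₂ = (1·734.9 − 140)/2 = 297.4 mol.
Outlet amounts (n = n₀ + Σ ν·ξ):
  A: 804 − 1(734.9) = 69.14
  B: 0 + 1(734.9) − 2(297.4) = 140
  E: 0 + 2(297.4) = 594.9
Total out = 804 mol; y_E = 594.9 / 804 = 0.7399.

0.74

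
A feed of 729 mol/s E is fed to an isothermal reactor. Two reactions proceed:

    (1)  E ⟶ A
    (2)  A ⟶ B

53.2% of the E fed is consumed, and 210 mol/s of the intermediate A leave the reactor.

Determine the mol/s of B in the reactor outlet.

Conversion of E: E consumed = 1ξ₁ = 0.532 × 729 → ξ₁ = 387.8 mol/s.
A balance: n_A = 0 + 1ξ₁ − 1ξ₂ = 210 → ξ₂ = (1·387.8 − 210)/1 = 177.8 mol/s.
Outlet amounts (n = n₀ + Σ ν·ξ):
  E: 729 − 1(387.8) = 341.2
  A: 0 + 1(387.8) − 1(177.8) = 210
  B: 0 + 1(177.8) = 177.8

178 mol/s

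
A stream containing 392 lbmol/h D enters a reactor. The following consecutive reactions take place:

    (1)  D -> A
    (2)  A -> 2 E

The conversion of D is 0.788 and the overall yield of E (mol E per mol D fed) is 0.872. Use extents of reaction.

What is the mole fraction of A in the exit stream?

Conversion of D: D consumed = 1ξ₁ = 0.788 × 392 → ξ₁ = 308.9 lbmol/h.
Yield of E: 2ξ₂ / 392 = 0.872 → ξ₂ = 170.9 lbmol/h.
Outlet amounts (n = n₀ + Σ ν·ξ):
  D: 392 − 1(308.9) = 83.1
  A: 0 + 1(308.9) − 1(170.9) = 138
  E: 0 + 2(170.9) = 341.8
Total out = 562.9 lbmol/h; y_A = 138 / 562.9 = 0.2451.

0.245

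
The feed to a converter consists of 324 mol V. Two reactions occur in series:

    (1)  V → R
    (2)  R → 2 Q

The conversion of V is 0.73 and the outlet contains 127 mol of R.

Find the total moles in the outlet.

434 mol

Conversion of V: V consumed = 1ξ₁ = 0.73 × 324 → ξ₁ = 236.5 mol.
R balance: n_R = 0 + 1ξ₁ − 1ξ₂ = 127 → ξ₂ = (1·236.5 − 127)/1 = 109.5 mol.
Outlet amounts (n = n₀ + Σ ν·ξ):
  V: 324 − 1(236.5) = 87.48
  R: 0 + 1(236.5) − 1(109.5) = 127
  Q: 0 + 2(109.5) = 219
Total out = 87.48 + 127 + 219 = 433.5 mol.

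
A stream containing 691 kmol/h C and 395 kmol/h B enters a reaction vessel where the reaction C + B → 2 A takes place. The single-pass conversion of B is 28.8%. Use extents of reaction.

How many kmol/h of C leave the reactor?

B reacted = 0.288 × 395 = 113.8 kmol/h; ν_B = −1, so ξ = 113.8/1 = 113.8 kmol/h.
Outlet amounts (n = n₀ + ν ξ):
  C: 691 − 1(113.8) = 577.2
  B: 395 − 1(113.8) = 281.2
  A: 0 + 2(113.8) = 227.5

577 kmol/h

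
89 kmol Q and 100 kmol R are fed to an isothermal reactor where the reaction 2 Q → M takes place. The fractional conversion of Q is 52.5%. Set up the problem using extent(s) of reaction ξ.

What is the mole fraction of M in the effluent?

Q reacted = 0.525 × 89 = 46.73 kmol; ν_Q = −2, so ξ = 46.73/2 = 23.36 kmol.
Outlet amounts (n = n₀ + ν ξ):
  Q: 89 − 2(23.36) = 42.27
  M: 0 + 1(23.36) = 23.36
  R: 100 (inert)
Total out = 165.6 kmol; y_M = 23.36 / 165.6 = 0.141.

0.141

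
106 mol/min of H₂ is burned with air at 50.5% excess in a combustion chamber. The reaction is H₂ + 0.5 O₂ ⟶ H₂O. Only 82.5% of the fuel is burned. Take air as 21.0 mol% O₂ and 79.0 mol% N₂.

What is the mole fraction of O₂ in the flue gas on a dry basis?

0.102

Stoichiometric O₂ = 0.5 × 106 = 53 mol/min; O₂ fed = 53 × 1.505 = 79.77 mol/min.
N₂ fed = 79.77 × 79/21 = 300.1 mol/min.
Fuel reacted = 0.825 × 106 → ξ = 87.45 mol/min.
Outlet (n = n₀ + ν ξ):
  H₂: 106 − 1(87.45) = 18.55
  O₂: 79.77 − 0.5(87.45) = 36.04
  N₂: 300.1 (inert)
  H₂O: 0 + 1(87.45) = 87.45
Dry total = 354.7 mol/min; y_O₂ (dry) = 36.04 / 354.7 = 0.1016.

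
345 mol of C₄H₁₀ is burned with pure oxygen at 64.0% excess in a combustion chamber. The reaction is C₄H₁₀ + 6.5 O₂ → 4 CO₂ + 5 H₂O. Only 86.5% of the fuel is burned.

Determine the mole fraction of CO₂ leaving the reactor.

0.267

Stoichiometric O₂ = 6.5 × 345 = 2242 mol; O₂ fed = 2242 × 1.640 = 3678 mol.
Fuel reacted = 0.865 × 345 → ξ = 298.4 mol.
Outlet (n = n₀ + ν ξ):
  C₄H₁₀: 345 − 1(298.4) = 46.57
  O₂: 3678 − 6.5(298.4) = 1738
  CO₂: 0 + 4(298.4) = 1194
  H₂O: 0 + 5(298.4) = 1492
Total out = 4470 mol; y_CO₂ = 1194 / 4470 = 0.267.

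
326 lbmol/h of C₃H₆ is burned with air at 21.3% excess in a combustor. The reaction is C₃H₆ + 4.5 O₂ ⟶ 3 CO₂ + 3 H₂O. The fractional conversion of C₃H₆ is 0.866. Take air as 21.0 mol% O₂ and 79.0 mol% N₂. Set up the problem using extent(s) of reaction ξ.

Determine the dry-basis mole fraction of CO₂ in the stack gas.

0.105

Stoichiometric O₂ = 4.5 × 326 = 1467 lbmol/h; O₂ fed = 1467 × 1.213 = 1779 lbmol/h.
N₂ fed = 1779 × 79/21 = 6694 lbmol/h.
Fuel reacted = 0.866 × 326 → ξ = 282.3 lbmol/h.
Outlet (n = n₀ + ν ξ):
  C₃H₆: 326 − 1(282.3) = 43.68
  O₂: 1779 − 4.5(282.3) = 509
  N₂: 6694 (inert)
  CO₂: 0 + 3(282.3) = 846.9
  H₂O: 0 + 3(282.3) = 846.9
Dry total = 8094 lbmol/h; y_CO₂ (dry) = 846.9 / 8094 = 0.1046.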